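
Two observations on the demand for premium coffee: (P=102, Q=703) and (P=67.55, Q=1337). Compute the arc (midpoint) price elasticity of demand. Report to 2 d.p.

-1.53

ΔQ = 1337 − 703 = 634; ΔP = 67.55 − 102 = -34.45.
Midpoints: P̄ = 84.78, Q̄ = 1020.0.
ε = (ΔQ/ΔP)(P̄/Q̄) = (634/-34.45)(84.78/1020.0).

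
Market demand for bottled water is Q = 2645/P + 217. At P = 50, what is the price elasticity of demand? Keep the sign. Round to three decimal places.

At P = 50, Q = 269.900.
dQ/dP = −2645/P² = -1.058.
ε = (dQ/dP)(P/Q) = (-1.058)(50/269.900).

-0.196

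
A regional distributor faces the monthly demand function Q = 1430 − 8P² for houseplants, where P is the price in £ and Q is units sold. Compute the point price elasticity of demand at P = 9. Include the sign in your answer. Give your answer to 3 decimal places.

At P = 9, Q = 782.
dQ/dP = −16P = -144.
ε = (dQ/dP)(P/Q) = (-144)(9/782).
|ε| > 1, so demand is elastic at this price.

-1.657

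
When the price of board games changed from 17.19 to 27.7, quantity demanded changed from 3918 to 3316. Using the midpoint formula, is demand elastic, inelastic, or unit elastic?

Arc ε ≈ -0.355.
|ε| = 0.36 < 1.

inelastic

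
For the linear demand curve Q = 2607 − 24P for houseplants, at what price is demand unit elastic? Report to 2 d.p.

For linear demand Q = a − bP, ε = −bP/(a − bP). |ε| = 1 when bP = a − bP, i.e. P = a/(2b).
P = 2607/(2·24) = 2607/48 = 54.3125.

54.31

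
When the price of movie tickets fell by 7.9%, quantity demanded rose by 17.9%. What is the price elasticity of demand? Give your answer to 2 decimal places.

ε = %ΔQ / %ΔP = (17.9)/(-7.9) = -2.266.

-2.27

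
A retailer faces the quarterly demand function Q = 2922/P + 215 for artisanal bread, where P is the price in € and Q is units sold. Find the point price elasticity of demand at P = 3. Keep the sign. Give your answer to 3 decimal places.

At P = 3, Q = 1189.
dQ/dP = −2922/P² = -324.667.
ε = (dQ/dP)(P/Q) = (-324.667)(3/1189).

-0.819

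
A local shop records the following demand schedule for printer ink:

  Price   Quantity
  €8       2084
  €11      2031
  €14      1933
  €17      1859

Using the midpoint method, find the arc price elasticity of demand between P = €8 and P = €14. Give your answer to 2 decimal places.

-0.14

At P = 8, Q = 2084; at P = 14, Q = 1933.
ΔQ = -151, ΔP = 6. Midpoints: P̄ = 11.00, Q̄ = 2008.5.
ε = (ΔQ/ΔP)(P̄/Q̄) = (-151/6)(11.00/2008.5).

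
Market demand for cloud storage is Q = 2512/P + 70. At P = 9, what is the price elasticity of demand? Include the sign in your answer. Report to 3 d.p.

At P = 9, Q = 349.111.
dQ/dP = −2512/P² = -31.012.
ε = (dQ/dP)(P/Q) = (-31.012)(9/349.111).
|ε| < 1, so demand is inelastic at this price.

-0.799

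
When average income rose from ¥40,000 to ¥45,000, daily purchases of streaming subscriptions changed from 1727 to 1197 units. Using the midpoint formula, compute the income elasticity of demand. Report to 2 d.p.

ΔQ = -530, ΔI = 5000. Midpoints: Ī = 42,500, Q̄ = 1462.0.
ε_I = (ΔQ/ΔI)(Ī/Q̄) = (-530/5000)(42500/1462.0).

-3.08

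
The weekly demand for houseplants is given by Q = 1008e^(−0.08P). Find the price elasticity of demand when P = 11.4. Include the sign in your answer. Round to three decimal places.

-0.912

At P = 11.4, Q = 404.934.
dQ/dP = −0.08·1008e^(−0.08P) = −0.08Q = -32.395.
ε = (dQ/dP)(P/Q) = (-32.395)(11.4/404.934).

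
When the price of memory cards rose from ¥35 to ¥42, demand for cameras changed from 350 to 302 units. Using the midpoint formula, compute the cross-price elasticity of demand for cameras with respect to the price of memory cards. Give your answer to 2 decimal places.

ΔQ_x = 302 − 350 = -48; ΔP_y = 42 − 35 = 7.
Midpoints: P̄_y = 38.50, Q̄_x = 326.0.
ε_xy = (ΔQ_x/ΔP_y)(P̄_y/Q̄_x) = (-48/7)(38.50/326.0).

-0.81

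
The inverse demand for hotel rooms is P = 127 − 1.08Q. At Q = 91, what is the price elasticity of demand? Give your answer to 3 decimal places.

-0.292

At Q = 91, P = 127 − 1.08(91) = 28.72.
dP/dQ = −1.08, so dQ/dP = 1/(−1.08) = -0.926.
ε = (dQ/dP)(P/Q) = (-0.926)(28.72/91).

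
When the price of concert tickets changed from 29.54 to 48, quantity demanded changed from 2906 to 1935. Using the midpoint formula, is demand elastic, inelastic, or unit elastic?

inelastic

Arc ε ≈ -0.843.
|ε| = 0.84 < 1.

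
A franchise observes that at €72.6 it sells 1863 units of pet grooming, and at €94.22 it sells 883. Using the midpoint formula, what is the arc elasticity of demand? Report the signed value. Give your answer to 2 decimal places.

ΔQ = 883 − 1863 = -980; ΔP = 94.22 − 72.6 = 21.62.
Midpoints: P̄ = 83.41, Q̄ = 1373.0.
ε = (ΔQ/ΔP)(P̄/Q̄) = (-980/21.62)(83.41/1373.0).

-2.75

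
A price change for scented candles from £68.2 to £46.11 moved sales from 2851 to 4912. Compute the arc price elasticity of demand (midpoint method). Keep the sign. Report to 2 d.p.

-1.37

ΔQ = 4912 − 2851 = 2061; ΔP = 46.11 − 68.2 = -22.09.
Midpoints: P̄ = 57.16, Q̄ = 3881.5.
ε = (ΔQ/ΔP)(P̄/Q̄) = (2061/-22.09)(57.16/3881.5).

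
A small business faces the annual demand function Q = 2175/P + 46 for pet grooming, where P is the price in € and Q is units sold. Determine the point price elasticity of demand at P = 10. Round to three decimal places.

At P = 10, Q = 263.500.
dQ/dP = −2175/P² = -21.750.
ε = (dQ/dP)(P/Q) = (-21.750)(10/263.500).

-0.825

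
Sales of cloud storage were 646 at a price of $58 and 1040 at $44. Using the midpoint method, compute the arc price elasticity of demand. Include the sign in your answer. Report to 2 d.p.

-1.70

ΔQ = 1040 − 646 = 394; ΔP = 44 − 58 = -14.
Midpoints: P̄ = 51.00, Q̄ = 843.0.
ε = (ΔQ/ΔP)(P̄/Q̄) = (394/-14)(51.00/843.0).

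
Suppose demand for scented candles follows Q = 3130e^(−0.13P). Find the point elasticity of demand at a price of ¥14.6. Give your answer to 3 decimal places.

-1.898

At P = 14.6, Q = 469.087.
dQ/dP = −0.13·3130e^(−0.13P) = −0.13Q = -60.981.
ε = (dQ/dP)(P/Q) = (-60.981)(14.6/469.087).
|ε| > 1, so demand is elastic at this price.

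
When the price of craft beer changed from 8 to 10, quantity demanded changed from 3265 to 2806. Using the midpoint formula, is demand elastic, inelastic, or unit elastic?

inelastic

Arc ε ≈ -0.680.
|ε| = 0.68 < 1.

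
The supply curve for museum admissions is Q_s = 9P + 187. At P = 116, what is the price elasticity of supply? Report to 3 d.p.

0.848

At P = 116, Q_s = 1231.
dQ_s/dP = 9.
ε_s = (dQ_s/dP)(P/Q_s) = (9)(116/1231).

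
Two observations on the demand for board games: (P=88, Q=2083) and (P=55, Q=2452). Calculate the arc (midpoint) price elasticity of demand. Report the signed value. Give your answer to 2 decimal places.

-0.35

ΔQ = 2452 − 2083 = 369; ΔP = 55 − 88 = -33.
Midpoints: P̄ = 71.50, Q̄ = 2267.5.
ε = (ΔQ/ΔP)(P̄/Q̄) = (369/-33)(71.50/2267.5).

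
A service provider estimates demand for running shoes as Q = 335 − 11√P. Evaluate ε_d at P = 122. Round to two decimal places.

-0.28

At P = 122, Q = 213.501.
dQ/dP = −11/(2√P) = -0.498.
ε = (dQ/dP)(P/Q) = (-0.498)(122/213.501).
|ε| < 1, so demand is inelastic at this price.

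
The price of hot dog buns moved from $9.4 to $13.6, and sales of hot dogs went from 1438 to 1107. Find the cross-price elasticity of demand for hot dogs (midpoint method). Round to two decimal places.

-0.71

ΔQ_x = 1107 − 1438 = -331; ΔP_y = 13.6 − 9.4 = 4.2.
Midpoints: P̄_y = 11.50, Q̄_x = 1272.5.
ε_xy = (ΔQ_x/ΔP_y)(P̄_y/Q̄_x) = (-331/4.2)(11.50/1272.5).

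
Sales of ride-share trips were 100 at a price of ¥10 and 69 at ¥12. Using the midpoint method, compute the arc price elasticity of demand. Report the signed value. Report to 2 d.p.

ΔQ = 69 − 100 = -31; ΔP = 12 − 10 = 2.
Midpoints: P̄ = 11.00, Q̄ = 84.5.
ε = (ΔQ/ΔP)(P̄/Q̄) = (-31/2)(11.00/84.5).

-2.02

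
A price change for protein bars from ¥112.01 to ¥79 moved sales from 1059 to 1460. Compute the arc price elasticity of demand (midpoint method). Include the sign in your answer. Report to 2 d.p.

-0.92

ΔQ = 1460 − 1059 = 401; ΔP = 79 − 112.01 = -33.01.
Midpoints: P̄ = 95.50, Q̄ = 1259.5.
ε = (ΔQ/ΔP)(P̄/Q̄) = (401/-33.01)(95.50/1259.5).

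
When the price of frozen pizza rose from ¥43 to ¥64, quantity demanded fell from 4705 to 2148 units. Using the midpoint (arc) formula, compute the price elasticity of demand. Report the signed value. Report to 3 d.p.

ΔQ = 2148 − 4705 = -2557; ΔP = 64 − 43 = 21.
Midpoints: P̄ = 53.50, Q̄ = 3426.5.
ε = (ΔQ/ΔP)(P̄/Q̄) = (-2557/21)(53.50/3426.5).

-1.901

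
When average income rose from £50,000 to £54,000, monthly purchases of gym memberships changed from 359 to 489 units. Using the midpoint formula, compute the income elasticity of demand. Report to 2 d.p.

3.99

ΔQ = 130, ΔI = 4000. Midpoints: Ī = 52,000, Q̄ = 424.0.
ε_I = (ΔQ/ΔI)(Ī/Q̄) = (130/4000)(52000/424.0).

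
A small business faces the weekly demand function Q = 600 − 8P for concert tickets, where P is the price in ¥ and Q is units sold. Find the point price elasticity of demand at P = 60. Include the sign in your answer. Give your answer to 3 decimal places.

At P = 60, Q = 120.
dQ/dP = −8.
ε = (dQ/dP)(P/Q) = (-8)(60/120).

-4.000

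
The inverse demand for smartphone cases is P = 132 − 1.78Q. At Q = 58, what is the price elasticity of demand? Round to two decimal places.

-0.28

At Q = 58, P = 132 − 1.78(58) = 28.76.
dP/dQ = −1.78, so dQ/dP = 1/(−1.78) = -0.562.
ε = (dQ/dP)(P/Q) = (-0.562)(28.76/58).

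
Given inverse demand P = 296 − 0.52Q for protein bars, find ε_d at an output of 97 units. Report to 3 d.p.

-4.868

At Q = 97, P = 296 − 0.52(97) = 245.56.
dP/dQ = −0.52, so dQ/dP = 1/(−0.52) = -1.923.
ε = (dQ/dP)(P/Q) = (-1.923)(245.56/97).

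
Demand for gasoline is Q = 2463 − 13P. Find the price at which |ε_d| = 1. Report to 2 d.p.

For linear demand Q = a − bP, ε = −bP/(a − bP). |ε| = 1 when bP = a − bP, i.e. P = a/(2b).
P = 2463/(2·13) = 2463/26 = 94.7308.

94.73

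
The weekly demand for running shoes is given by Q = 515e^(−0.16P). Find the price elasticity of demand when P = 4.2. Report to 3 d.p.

-0.672

At P = 4.2, Q = 263.003.
dQ/dP = −0.16·515e^(−0.16P) = −0.16Q = -42.081.
ε = (dQ/dP)(P/Q) = (-42.081)(4.2/263.003).
|ε| < 1, so demand is inelastic at this price.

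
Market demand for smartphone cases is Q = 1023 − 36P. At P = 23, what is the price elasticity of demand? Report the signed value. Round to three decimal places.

At P = 23, Q = 195.
dQ/dP = −36.
ε = (dQ/dP)(P/Q) = (-36)(23/195).
|ε| > 1, so demand is elastic at this price.

-4.246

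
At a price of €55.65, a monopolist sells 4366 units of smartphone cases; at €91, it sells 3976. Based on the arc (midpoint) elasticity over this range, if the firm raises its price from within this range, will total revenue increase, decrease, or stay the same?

increase

Arc ε = (-390/35.35)(73.33/4171.0) ≈ -0.194.
|ε| = 0.19 < 1, so demand is inelastic. A price rise therefore raises total revenue.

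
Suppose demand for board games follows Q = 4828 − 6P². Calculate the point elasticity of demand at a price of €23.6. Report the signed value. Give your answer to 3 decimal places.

At P = 23.6, Q = 1486.240.
dQ/dP = −12P = -283.200.
ε = (dQ/dP)(P/Q) = (-283.200)(23.6/1486.240).

-4.497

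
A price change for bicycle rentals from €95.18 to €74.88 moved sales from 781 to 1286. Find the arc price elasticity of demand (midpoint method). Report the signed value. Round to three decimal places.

ΔQ = 1286 − 781 = 505; ΔP = 74.88 − 95.18 = -20.3.
Midpoints: P̄ = 85.03, Q̄ = 1033.5.
ε = (ΔQ/ΔP)(P̄/Q̄) = (505/-20.3)(85.03/1033.5).

-2.047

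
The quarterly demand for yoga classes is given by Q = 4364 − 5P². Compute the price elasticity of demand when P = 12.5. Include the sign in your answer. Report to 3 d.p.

-0.436

At P = 12.5, Q = 3582.750.
dQ/dP = −10P = -125.
ε = (dQ/dP)(P/Q) = (-125)(12.5/3582.750).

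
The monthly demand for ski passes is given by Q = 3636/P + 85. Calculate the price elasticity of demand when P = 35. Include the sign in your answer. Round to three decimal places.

-0.550

At P = 35, Q = 188.886.
dQ/dP = −3636/P² = -2.968.
ε = (dQ/dP)(P/Q) = (-2.968)(35/188.886).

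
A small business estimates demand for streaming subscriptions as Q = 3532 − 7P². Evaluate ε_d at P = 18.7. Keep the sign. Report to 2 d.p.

-4.52

At P = 18.7, Q = 1084.170.
dQ/dP = −14P = -261.800.
ε = (dQ/dP)(P/Q) = (-261.800)(18.7/1084.170).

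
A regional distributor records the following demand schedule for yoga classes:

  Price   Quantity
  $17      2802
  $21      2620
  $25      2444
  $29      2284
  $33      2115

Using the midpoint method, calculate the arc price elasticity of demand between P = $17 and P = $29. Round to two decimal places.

At P = 17, Q = 2802; at P = 29, Q = 2284.
ΔQ = -518, ΔP = 12. Midpoints: P̄ = 23.00, Q̄ = 2543.0.
ε = (ΔQ/ΔP)(P̄/Q̄) = (-518/12)(23.00/2543.0).

-0.39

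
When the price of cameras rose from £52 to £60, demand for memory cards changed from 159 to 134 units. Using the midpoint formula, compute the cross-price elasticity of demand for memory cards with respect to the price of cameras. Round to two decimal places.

-1.19

ΔQ_x = 134 − 159 = -25; ΔP_y = 60 − 52 = 8.
Midpoints: P̄_y = 56.00, Q̄_x = 146.5.
ε_xy = (ΔQ_x/ΔP_y)(P̄_y/Q̄_x) = (-25/8)(56.00/146.5).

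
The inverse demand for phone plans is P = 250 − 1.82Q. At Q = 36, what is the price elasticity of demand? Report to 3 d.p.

-2.816

At Q = 36, P = 250 − 1.82(36) = 184.48.
dP/dQ = −1.82, so dQ/dP = 1/(−1.82) = -0.549.
ε = (dQ/dP)(P/Q) = (-0.549)(184.48/36).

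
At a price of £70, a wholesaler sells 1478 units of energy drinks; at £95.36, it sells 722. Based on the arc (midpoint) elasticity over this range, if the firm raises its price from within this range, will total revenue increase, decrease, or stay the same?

Arc ε = (-756/25.36)(82.68/1100.0) ≈ -2.241.
|ε| = 2.24 > 1, so demand is elastic. A price rise therefore reduces total revenue.

decrease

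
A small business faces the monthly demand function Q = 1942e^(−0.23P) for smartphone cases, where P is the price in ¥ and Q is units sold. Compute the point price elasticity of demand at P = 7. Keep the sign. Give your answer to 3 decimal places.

At P = 7, Q = 388.182.
dQ/dP = −0.23·1942e^(−0.23P) = −0.23Q = -89.282.
ε = (dQ/dP)(P/Q) = (-89.282)(7/388.182).
|ε| > 1, so demand is elastic at this price.

-1.610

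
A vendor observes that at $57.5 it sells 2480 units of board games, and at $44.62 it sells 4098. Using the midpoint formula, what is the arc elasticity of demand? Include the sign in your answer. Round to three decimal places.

ΔQ = 4098 − 2480 = 1618; ΔP = 44.62 − 57.5 = -12.88.
Midpoints: P̄ = 51.06, Q̄ = 3289.0.
ε = (ΔQ/ΔP)(P̄/Q̄) = (1618/-12.88)(51.06/3289.0).

-1.950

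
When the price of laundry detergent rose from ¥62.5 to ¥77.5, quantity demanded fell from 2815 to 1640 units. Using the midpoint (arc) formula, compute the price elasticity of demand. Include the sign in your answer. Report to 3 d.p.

ΔQ = 1640 − 2815 = -1175; ΔP = 77.5 − 62.5 = 15.
Midpoints: P̄ = 70.00, Q̄ = 2227.5.
ε = (ΔQ/ΔP)(P̄/Q̄) = (-1175/15)(70.00/2227.5).

-2.462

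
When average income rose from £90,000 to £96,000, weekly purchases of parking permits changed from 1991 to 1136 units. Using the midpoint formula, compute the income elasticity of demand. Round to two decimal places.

ΔQ = -855, ΔI = 6000. Midpoints: Ī = 93,000, Q̄ = 1563.5.
ε_I = (ΔQ/ΔI)(Ī/Q̄) = (-855/6000)(93000/1563.5).
ε_I < 0, so the good is inferior.

-8.48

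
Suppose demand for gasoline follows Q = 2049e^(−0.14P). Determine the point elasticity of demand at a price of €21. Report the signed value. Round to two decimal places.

At P = 21, Q = 108.322.
dQ/dP = −0.14·2049e^(−0.14P) = −0.14Q = -15.165.
ε = (dQ/dP)(P/Q) = (-15.165)(21/108.322).

-2.94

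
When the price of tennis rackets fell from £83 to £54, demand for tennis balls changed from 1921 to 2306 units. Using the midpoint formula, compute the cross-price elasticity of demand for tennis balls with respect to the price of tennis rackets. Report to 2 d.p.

-0.43

ΔQ_x = 2306 − 1921 = 385; ΔP_y = 54 − 83 = -29.
Midpoints: P̄_y = 68.50, Q̄_x = 2113.5.
ε_xy = (ΔQ_x/ΔP_y)(P̄_y/Q̄_x) = (385/-29)(68.50/2113.5).
ε_xy < 0, so the goods are complements.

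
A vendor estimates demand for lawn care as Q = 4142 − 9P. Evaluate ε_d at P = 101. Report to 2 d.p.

At P = 101, Q = 3233.
dQ/dP = −9.
ε = (dQ/dP)(P/Q) = (-9)(101/3233).
|ε| < 1, so demand is inelastic at this price.

-0.28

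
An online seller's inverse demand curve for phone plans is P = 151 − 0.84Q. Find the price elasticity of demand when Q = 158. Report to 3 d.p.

-0.138

At Q = 158, P = 151 − 0.84(158) = 18.28.
dP/dQ = −0.84, so dQ/dP = 1/(−0.84) = -1.190.
ε = (dQ/dP)(P/Q) = (-1.190)(18.28/158).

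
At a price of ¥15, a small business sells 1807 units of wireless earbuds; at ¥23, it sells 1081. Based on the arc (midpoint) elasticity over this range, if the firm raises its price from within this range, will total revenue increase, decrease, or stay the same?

Arc ε = (-726/8)(19.00/1444.0) ≈ -1.194.
|ε| = 1.19 > 1, so demand is elastic. A price rise therefore reduces total revenue.

decrease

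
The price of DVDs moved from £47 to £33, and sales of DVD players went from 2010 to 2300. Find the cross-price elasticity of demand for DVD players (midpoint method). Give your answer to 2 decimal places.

ΔQ_x = 2300 − 2010 = 290; ΔP_y = 33 − 47 = -14.
Midpoints: P̄_y = 40.00, Q̄_x = 2155.0.
ε_xy = (ΔQ_x/ΔP_y)(P̄_y/Q̄_x) = (290/-14)(40.00/2155.0).
ε_xy < 0, so the goods are complements.

-0.38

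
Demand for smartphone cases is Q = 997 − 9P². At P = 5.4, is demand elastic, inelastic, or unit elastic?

inelastic

Q = 734.560, dQ/dP = -97.200.
ε = (dQ/dP)(P/Q) ≈ -0.715.
|ε| = 0.71 < 1.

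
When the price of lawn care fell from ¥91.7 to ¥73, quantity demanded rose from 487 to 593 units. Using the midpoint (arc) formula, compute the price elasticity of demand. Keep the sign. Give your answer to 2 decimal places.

-0.86

ΔQ = 593 − 487 = 106; ΔP = 73 − 91.7 = -18.7.
Midpoints: P̄ = 82.35, Q̄ = 540.0.
ε = (ΔQ/ΔP)(P̄/Q̄) = (106/-18.7)(82.35/540.0).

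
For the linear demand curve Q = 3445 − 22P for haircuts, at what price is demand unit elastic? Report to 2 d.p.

For linear demand Q = a − bP, ε = −bP/(a − bP). |ε| = 1 when bP = a − bP, i.e. P = a/(2b).
P = 3445/(2·22) = 3445/44 = 78.2955.

78.30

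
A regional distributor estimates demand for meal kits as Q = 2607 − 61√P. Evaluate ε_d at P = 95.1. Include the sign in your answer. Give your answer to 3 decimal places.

-0.148

At P = 95.1, Q = 2012.133.
dQ/dP = −61/(2√P) = -3.128.
ε = (dQ/dP)(P/Q) = (-3.128)(95.1/2012.133).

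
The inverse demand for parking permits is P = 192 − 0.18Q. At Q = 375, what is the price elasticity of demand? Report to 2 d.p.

-1.84

At Q = 375, P = 192 − 0.18(375) = 124.50.
dP/dQ = −0.18, so dQ/dP = 1/(−0.18) = -5.556.
ε = (dQ/dP)(P/Q) = (-5.556)(124.50/375).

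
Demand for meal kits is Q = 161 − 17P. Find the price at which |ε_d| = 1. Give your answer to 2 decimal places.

For linear demand Q = a − bP, ε = −bP/(a − bP). |ε| = 1 when bP = a − bP, i.e. P = a/(2b).
P = 161/(2·17) = 161/34 = 4.7353.

4.74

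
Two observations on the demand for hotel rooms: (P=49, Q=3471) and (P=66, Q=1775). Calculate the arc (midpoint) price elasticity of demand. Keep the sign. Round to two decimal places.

-2.19

ΔQ = 1775 − 3471 = -1696; ΔP = 66 − 49 = 17.
Midpoints: P̄ = 57.50, Q̄ = 2623.0.
ε = (ΔQ/ΔP)(P̄/Q̄) = (-1696/17)(57.50/2623.0).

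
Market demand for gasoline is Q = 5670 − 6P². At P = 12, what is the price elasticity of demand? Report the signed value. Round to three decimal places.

-0.360

At P = 12, Q = 4806.
dQ/dP = −12P = -144.
ε = (dQ/dP)(P/Q) = (-144)(12/4806).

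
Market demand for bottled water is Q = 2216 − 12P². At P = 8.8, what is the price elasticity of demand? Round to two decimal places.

At P = 8.8, Q = 1286.720.
dQ/dP = −24P = -211.200.
ε = (dQ/dP)(P/Q) = (-211.200)(8.8/1286.720).

-1.44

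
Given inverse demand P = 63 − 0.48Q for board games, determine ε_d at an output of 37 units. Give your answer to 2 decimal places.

-2.55

At Q = 37, P = 63 − 0.48(37) = 45.24.
dP/dQ = −0.48, so dQ/dP = 1/(−0.48) = -2.083.
ε = (dQ/dP)(P/Q) = (-2.083)(45.24/37).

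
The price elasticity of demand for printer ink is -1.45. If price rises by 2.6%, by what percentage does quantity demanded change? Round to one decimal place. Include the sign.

%ΔQ ≈ ε × %ΔP = (-1.45)(2.6%) = -3.77%.

-3.8%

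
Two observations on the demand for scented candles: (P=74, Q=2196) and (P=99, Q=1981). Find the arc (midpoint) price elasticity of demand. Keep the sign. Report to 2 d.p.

-0.36

ΔQ = 1981 − 2196 = -215; ΔP = 99 − 74 = 25.
Midpoints: P̄ = 86.50, Q̄ = 2088.5.
ε = (ΔQ/ΔP)(P̄/Q̄) = (-215/25)(86.50/2088.5).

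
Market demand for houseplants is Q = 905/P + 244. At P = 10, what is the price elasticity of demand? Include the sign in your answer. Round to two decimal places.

-0.27

At P = 10, Q = 334.500.
dQ/dP = −905/P² = -9.050.
ε = (dQ/dP)(P/Q) = (-9.050)(10/334.500).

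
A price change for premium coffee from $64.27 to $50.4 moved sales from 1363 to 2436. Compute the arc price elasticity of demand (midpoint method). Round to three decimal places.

-2.335

ΔQ = 2436 − 1363 = 1073; ΔP = 50.4 − 64.27 = -13.87.
Midpoints: P̄ = 57.33, Q̄ = 1899.5.
ε = (ΔQ/ΔP)(P̄/Q̄) = (1073/-13.87)(57.33/1899.5).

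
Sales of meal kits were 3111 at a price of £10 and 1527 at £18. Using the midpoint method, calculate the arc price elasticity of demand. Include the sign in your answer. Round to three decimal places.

ΔQ = 1527 − 3111 = -1584; ΔP = 18 − 10 = 8.
Midpoints: P̄ = 14.00, Q̄ = 2319.0.
ε = (ΔQ/ΔP)(P̄/Q̄) = (-1584/8)(14.00/2319.0).

-1.195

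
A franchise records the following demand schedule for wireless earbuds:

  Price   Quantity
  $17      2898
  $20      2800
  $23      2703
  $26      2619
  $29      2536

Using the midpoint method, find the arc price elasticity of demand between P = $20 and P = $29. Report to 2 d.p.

At P = 20, Q = 2800; at P = 29, Q = 2536.
ΔQ = -264, ΔP = 9. Midpoints: P̄ = 24.50, Q̄ = 2668.0.
ε = (ΔQ/ΔP)(P̄/Q̄) = (-264/9)(24.50/2668.0).

-0.27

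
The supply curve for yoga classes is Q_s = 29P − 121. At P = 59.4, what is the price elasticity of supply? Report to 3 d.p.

At P = 59.4, Q_s = 1601.60.
dQ_s/dP = 29.
ε_s = (dQ_s/dP)(P/Q_s) = (29)(59.4/1601.60).

1.076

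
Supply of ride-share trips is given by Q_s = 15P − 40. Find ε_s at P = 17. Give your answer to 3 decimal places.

At P = 17, Q_s = 215.
dQ_s/dP = 15.
ε_s = (dQ_s/dP)(P/Q_s) = (15)(17/215).

1.186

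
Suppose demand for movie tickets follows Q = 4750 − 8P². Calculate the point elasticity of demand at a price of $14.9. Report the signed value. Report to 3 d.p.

At P = 14.9, Q = 2973.920.
dQ/dP = −16P = -238.400.
ε = (dQ/dP)(P/Q) = (-238.400)(14.9/2973.920).
|ε| > 1, so demand is elastic at this price.

-1.194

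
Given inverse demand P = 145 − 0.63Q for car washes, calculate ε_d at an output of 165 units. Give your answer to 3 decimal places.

-0.395

At Q = 165, P = 145 − 0.63(165) = 41.05.
dP/dQ = −0.63, so dQ/dP = 1/(−0.63) = -1.587.
ε = (dQ/dP)(P/Q) = (-1.587)(41.05/165).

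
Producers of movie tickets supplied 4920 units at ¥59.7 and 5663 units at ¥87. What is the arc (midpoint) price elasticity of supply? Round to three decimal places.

ΔQ = 5663 − 4920 = 743; ΔP = 87 − 59.7 = 27.3.
Midpoints: P̄ = 73.35, Q̄ = 5291.5.
ε_s = (ΔQ/ΔP)(P̄/Q̄) = (743/27.3)(73.35/5291.5).

0.377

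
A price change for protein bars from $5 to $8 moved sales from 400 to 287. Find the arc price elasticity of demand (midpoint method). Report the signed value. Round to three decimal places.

-0.713

ΔQ = 287 − 400 = -113; ΔP = 8 − 5 = 3.
Midpoints: P̄ = 6.50, Q̄ = 343.5.
ε = (ΔQ/ΔP)(P̄/Q̄) = (-113/3)(6.50/343.5).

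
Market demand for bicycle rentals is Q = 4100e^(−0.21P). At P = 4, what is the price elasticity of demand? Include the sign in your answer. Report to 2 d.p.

-0.84

At P = 4, Q = 1770.013.
dQ/dP = −0.21·4100e^(−0.21P) = −0.21Q = -371.703.
ε = (dQ/dP)(P/Q) = (-371.703)(4/1770.013).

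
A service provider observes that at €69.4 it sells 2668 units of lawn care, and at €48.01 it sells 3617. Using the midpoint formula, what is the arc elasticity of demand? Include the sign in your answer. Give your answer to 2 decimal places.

ΔQ = 3617 − 2668 = 949; ΔP = 48.01 − 69.4 = -21.39.
Midpoints: P̄ = 58.70, Q̄ = 3142.5.
ε = (ΔQ/ΔP)(P̄/Q̄) = (949/-21.39)(58.70/3142.5).

-0.83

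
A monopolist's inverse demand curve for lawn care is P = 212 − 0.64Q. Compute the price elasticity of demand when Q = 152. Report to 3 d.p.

-1.179

At Q = 152, P = 212 − 0.64(152) = 114.72.
dP/dQ = −0.64, so dQ/dP = 1/(−0.64) = -1.562.
ε = (dQ/dP)(P/Q) = (-1.562)(114.72/152).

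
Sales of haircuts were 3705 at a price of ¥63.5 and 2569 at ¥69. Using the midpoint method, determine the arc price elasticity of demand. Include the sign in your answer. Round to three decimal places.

-4.362

ΔQ = 2569 − 3705 = -1136; ΔP = 69 − 63.5 = 5.5.
Midpoints: P̄ = 66.25, Q̄ = 3137.0.
ε = (ΔQ/ΔP)(P̄/Q̄) = (-1136/5.5)(66.25/3137.0).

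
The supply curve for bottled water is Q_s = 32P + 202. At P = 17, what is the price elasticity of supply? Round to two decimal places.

0.73

At P = 17, Q_s = 746.
dQ_s/dP = 32.
ε_s = (dQ_s/dP)(P/Q_s) = (32)(17/746).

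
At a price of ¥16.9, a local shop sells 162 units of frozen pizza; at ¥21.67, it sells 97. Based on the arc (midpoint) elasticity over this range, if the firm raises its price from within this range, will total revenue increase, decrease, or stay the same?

decrease

Arc ε = (-65/4.77)(19.29/129.5) ≈ -2.029.
|ε| = 2.03 > 1, so demand is elastic. A price rise therefore reduces total revenue.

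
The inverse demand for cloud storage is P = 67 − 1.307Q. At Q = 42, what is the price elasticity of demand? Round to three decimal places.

At Q = 42, P = 67 − 1.307(42) = 12.11.
dP/dQ = −1.307, so dQ/dP = 1/(−1.307) = -0.765.
ε = (dQ/dP)(P/Q) = (-0.765)(12.11/42).

-0.221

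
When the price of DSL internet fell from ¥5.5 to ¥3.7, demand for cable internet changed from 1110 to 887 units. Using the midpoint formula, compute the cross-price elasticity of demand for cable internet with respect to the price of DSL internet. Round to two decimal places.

ΔQ_x = 887 − 1110 = -223; ΔP_y = 3.7 − 5.5 = -1.8.
Midpoints: P̄_y = 4.60, Q̄_x = 998.5.
ε_xy = (ΔQ_x/ΔP_y)(P̄_y/Q̄_x) = (-223/-1.8)(4.60/998.5).

0.57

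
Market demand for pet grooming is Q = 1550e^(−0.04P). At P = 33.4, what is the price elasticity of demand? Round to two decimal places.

At P = 33.4, Q = 407.487.
dQ/dP = −0.04·1550e^(−0.04P) = −0.04Q = -16.299.
ε = (dQ/dP)(P/Q) = (-16.299)(33.4/407.487).
|ε| > 1, so demand is elastic at this price.

-1.34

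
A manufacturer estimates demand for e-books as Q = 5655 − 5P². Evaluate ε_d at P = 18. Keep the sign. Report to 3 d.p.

At P = 18, Q = 4035.
dQ/dP = −10P = -180.
ε = (dQ/dP)(P/Q) = (-180)(18/4035).

-0.803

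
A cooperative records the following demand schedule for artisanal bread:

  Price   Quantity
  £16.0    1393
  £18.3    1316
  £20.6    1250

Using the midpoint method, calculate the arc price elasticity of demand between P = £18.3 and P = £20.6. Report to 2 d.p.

At P = 18.3, Q = 1316; at P = 20.6, Q = 1250.
ΔQ = -66, ΔP = 2.3. Midpoints: P̄ = 19.45, Q̄ = 1283.0.
ε = (ΔQ/ΔP)(P̄/Q̄) = (-66/2.3)(19.45/1283.0).

-0.44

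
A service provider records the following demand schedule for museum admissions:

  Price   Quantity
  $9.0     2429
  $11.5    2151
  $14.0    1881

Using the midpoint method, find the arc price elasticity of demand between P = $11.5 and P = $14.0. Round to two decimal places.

At P = 11.5, Q = 2151; at P = 14.0, Q = 1881.
ΔQ = -270, ΔP = 2.5. Midpoints: P̄ = 12.75, Q̄ = 2016.0.
ε = (ΔQ/ΔP)(P̄/Q̄) = (-270/2.5)(12.75/2016.0).

-0.68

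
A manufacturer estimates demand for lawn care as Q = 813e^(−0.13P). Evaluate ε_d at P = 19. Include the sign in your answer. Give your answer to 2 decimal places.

-2.47

At P = 19, Q = 68.767.
dQ/dP = −0.13·813e^(−0.13P) = −0.13Q = -8.940.
ε = (dQ/dP)(P/Q) = (-8.940)(19/68.767).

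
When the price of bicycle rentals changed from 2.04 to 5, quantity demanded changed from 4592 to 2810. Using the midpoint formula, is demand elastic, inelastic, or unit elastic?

Arc ε ≈ -0.573.
|ε| = 0.57 < 1.

inelastic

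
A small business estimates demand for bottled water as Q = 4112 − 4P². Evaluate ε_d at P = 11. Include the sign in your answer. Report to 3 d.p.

-0.267

At P = 11, Q = 3628.
dQ/dP = −8P = -88.
ε = (dQ/dP)(P/Q) = (-88)(11/3628).
|ε| < 1, so demand is inelastic at this price.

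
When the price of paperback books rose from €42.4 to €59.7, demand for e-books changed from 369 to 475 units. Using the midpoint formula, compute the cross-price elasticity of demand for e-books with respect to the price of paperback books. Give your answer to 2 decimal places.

0.74

ΔQ_x = 475 − 369 = 106; ΔP_y = 59.7 − 42.4 = 17.3.
Midpoints: P̄_y = 51.05, Q̄_x = 422.0.
ε_xy = (ΔQ_x/ΔP_y)(P̄_y/Q̄_x) = (106/17.3)(51.05/422.0).
ε_xy > 0, so the goods are substitutes.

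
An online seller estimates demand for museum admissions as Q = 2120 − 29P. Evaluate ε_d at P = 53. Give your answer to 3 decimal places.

-2.636

At P = 53, Q = 583.
dQ/dP = −29.
ε = (dQ/dP)(P/Q) = (-29)(53/583).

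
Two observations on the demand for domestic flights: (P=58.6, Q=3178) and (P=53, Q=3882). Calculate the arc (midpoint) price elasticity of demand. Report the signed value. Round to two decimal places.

-1.99

ΔQ = 3882 − 3178 = 704; ΔP = 53 − 58.6 = -5.6.
Midpoints: P̄ = 55.80, Q̄ = 3530.0.
ε = (ΔQ/ΔP)(P̄/Q̄) = (704/-5.6)(55.80/3530.0).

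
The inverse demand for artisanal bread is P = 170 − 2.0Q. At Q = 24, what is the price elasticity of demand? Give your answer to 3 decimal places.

At Q = 24, P = 170 − 2.0(24) = 122.00.
dP/dQ = −2.0, so dQ/dP = 1/(−2.0) = -0.500.
ε = (dQ/dP)(P/Q) = (-0.500)(122.00/24).

-2.542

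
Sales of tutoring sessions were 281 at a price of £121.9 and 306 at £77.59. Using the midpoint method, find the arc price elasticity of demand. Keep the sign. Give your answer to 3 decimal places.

ΔQ = 306 − 281 = 25; ΔP = 77.59 − 121.9 = -44.31.
Midpoints: P̄ = 99.75, Q̄ = 293.5.
ε = (ΔQ/ΔP)(P̄/Q̄) = (25/-44.31)(99.75/293.5).

-0.192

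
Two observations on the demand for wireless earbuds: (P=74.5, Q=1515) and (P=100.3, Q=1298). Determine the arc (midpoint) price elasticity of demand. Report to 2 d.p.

ΔQ = 1298 − 1515 = -217; ΔP = 100.3 − 74.5 = 25.8.
Midpoints: P̄ = 87.40, Q̄ = 1406.5.
ε = (ΔQ/ΔP)(P̄/Q̄) = (-217/25.8)(87.40/1406.5).

-0.52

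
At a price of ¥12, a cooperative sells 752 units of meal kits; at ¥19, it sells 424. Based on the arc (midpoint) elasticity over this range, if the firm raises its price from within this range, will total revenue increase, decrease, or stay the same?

decrease

Arc ε = (-328/7)(15.50/588.0) ≈ -1.235.
|ε| = 1.24 > 1, so demand is elastic. A price rise therefore reduces total revenue.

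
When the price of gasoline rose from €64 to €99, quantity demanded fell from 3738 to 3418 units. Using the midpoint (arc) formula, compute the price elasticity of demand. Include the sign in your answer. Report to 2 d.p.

-0.21

ΔQ = 3418 − 3738 = -320; ΔP = 99 − 64 = 35.
Midpoints: P̄ = 81.50, Q̄ = 3578.0.
ε = (ΔQ/ΔP)(P̄/Q̄) = (-320/35)(81.50/3578.0).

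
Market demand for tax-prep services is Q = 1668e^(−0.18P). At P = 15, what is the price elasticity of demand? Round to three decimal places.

-2.700

At P = 15, Q = 112.099.
dQ/dP = −0.18·1668e^(−0.18P) = −0.18Q = -20.178.
ε = (dQ/dP)(P/Q) = (-20.178)(15/112.099).
|ε| > 1, so demand is elastic at this price.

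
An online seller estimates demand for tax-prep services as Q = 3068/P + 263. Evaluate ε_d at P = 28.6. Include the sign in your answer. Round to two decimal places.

At P = 28.6, Q = 370.273.
dQ/dP = −3068/P² = -3.751.
ε = (dQ/dP)(P/Q) = (-3.751)(28.6/370.273).
|ε| < 1, so demand is inelastic at this price.

-0.29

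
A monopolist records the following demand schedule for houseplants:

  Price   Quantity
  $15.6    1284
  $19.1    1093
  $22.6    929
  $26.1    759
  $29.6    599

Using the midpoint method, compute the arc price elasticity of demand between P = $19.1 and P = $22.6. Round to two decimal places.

At P = 19.1, Q = 1093; at P = 22.6, Q = 929.
ΔQ = -164, ΔP = 3.5. Midpoints: P̄ = 20.85, Q̄ = 1011.0.
ε = (ΔQ/ΔP)(P̄/Q̄) = (-164/3.5)(20.85/1011.0).

-0.97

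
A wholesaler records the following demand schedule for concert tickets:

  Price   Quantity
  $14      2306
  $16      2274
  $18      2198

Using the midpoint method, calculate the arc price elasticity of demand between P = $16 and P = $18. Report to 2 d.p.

-0.29

At P = 16, Q = 2274; at P = 18, Q = 2198.
ΔQ = -76, ΔP = 2. Midpoints: P̄ = 17.00, Q̄ = 2236.0.
ε = (ΔQ/ΔP)(P̄/Q̄) = (-76/2)(17.00/2236.0).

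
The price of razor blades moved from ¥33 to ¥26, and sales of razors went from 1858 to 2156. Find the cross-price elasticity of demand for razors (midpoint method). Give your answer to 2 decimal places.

ΔQ_x = 2156 − 1858 = 298; ΔP_y = 26 − 33 = -7.
Midpoints: P̄_y = 29.50, Q̄_x = 2007.0.
ε_xy = (ΔQ_x/ΔP_y)(P̄_y/Q̄_x) = (298/-7)(29.50/2007.0).

-0.63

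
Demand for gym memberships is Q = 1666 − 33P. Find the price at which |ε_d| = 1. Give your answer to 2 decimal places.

For linear demand Q = a − bP, ε = −bP/(a − bP). |ε| = 1 when bP = a − bP, i.e. P = a/(2b).
P = 1666/(2·33) = 1666/66 = 25.2424.

25.24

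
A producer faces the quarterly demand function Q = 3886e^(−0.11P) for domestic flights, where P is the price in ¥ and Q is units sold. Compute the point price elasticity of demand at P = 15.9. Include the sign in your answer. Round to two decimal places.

-1.75

At P = 15.9, Q = 675.961.
dQ/dP = −0.11·3886e^(−0.11P) = −0.11Q = -74.356.
ε = (dQ/dP)(P/Q) = (-74.356)(15.9/675.961).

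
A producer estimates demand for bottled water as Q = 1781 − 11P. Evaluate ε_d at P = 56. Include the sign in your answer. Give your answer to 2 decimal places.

-0.53

At P = 56, Q = 1165.
dQ/dP = −11.
ε = (dQ/dP)(P/Q) = (-11)(56/1165).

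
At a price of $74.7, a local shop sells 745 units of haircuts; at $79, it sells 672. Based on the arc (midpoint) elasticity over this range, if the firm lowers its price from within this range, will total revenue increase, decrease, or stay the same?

Arc ε = (-73/4.3)(76.85/708.5) ≈ -1.841.
|ε| = 1.84 > 1, so demand is elastic. A price cut therefore raises total revenue.

increase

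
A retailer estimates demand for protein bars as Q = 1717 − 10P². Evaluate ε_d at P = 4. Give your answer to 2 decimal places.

At P = 4, Q = 1557.
dQ/dP = −20P = -80.
ε = (dQ/dP)(P/Q) = (-80)(4/1557).

-0.21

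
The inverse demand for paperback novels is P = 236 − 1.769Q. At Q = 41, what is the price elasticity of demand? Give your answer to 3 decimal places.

At Q = 41, P = 236 − 1.769(41) = 163.47.
dP/dQ = −1.769, so dQ/dP = 1/(−1.769) = -0.565.
ε = (dQ/dP)(P/Q) = (-0.565)(163.47/41).

-2.254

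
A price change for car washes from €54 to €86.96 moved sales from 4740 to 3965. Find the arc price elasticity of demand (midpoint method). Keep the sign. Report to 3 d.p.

ΔQ = 3965 − 4740 = -775; ΔP = 86.96 − 54 = 32.96.
Midpoints: P̄ = 70.48, Q̄ = 4352.5.
ε = (ΔQ/ΔP)(P̄/Q̄) = (-775/32.96)(70.48/4352.5).

-0.381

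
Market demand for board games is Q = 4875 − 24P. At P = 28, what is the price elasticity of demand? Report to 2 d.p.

-0.16

At P = 28, Q = 4203.
dQ/dP = −24.
ε = (dQ/dP)(P/Q) = (-24)(28/4203).
|ε| < 1, so demand is inelastic at this price.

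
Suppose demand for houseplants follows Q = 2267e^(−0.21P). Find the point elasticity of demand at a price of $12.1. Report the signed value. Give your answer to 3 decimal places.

At P = 12.1, Q = 178.611.
dQ/dP = −0.21·2267e^(−0.21P) = −0.21Q = -37.508.
ε = (dQ/dP)(P/Q) = (-37.508)(12.1/178.611).
|ε| > 1, so demand is elastic at this price.

-2.541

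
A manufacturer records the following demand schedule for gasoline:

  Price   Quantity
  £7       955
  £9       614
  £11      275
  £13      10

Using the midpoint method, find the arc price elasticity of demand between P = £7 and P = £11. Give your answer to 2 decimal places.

At P = 7, Q = 955; at P = 11, Q = 275.
ΔQ = -680, ΔP = 4. Midpoints: P̄ = 9.00, Q̄ = 615.0.
ε = (ΔQ/ΔP)(P̄/Q̄) = (-680/4)(9.00/615.0).

-2.49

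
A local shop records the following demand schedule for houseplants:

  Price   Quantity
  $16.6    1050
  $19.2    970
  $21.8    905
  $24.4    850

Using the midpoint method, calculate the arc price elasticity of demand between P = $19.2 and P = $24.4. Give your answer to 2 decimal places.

-0.55

At P = 19.2, Q = 970; at P = 24.4, Q = 850.
ΔQ = -120, ΔP = 5.2. Midpoints: P̄ = 21.80, Q̄ = 910.0.
ε = (ΔQ/ΔP)(P̄/Q̄) = (-120/5.2)(21.80/910.0).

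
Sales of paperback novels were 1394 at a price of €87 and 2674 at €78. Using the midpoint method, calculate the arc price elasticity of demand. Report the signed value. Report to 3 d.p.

ΔQ = 2674 − 1394 = 1280; ΔP = 78 − 87 = -9.
Midpoints: P̄ = 82.50, Q̄ = 2034.0.
ε = (ΔQ/ΔP)(P̄/Q̄) = (1280/-9)(82.50/2034.0).

-5.769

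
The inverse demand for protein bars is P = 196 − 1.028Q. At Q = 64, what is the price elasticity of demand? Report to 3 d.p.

-1.979

At Q = 64, P = 196 − 1.028(64) = 130.21.
dP/dQ = −1.028, so dQ/dP = 1/(−1.028) = -0.973.
ε = (dQ/dP)(P/Q) = (-0.973)(130.21/64).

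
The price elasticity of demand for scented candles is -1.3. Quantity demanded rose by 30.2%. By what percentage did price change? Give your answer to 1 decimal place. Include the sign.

-23.2%

%ΔP ≈ %ΔQ / ε = (30.2%)/(-1.3) = -23.23%.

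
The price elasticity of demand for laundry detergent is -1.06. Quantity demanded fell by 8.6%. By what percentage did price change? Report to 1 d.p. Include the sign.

%ΔP ≈ %ΔQ / ε = (-8.6%)/(-1.06) = 8.11%.

8.1%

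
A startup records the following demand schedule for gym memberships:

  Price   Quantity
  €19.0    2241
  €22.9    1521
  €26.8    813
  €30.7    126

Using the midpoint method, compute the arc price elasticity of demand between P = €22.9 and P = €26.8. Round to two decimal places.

-3.87

At P = 22.9, Q = 1521; at P = 26.8, Q = 813.
ΔQ = -708, ΔP = 3.9. Midpoints: P̄ = 24.85, Q̄ = 1167.0.
ε = (ΔQ/ΔP)(P̄/Q̄) = (-708/3.9)(24.85/1167.0).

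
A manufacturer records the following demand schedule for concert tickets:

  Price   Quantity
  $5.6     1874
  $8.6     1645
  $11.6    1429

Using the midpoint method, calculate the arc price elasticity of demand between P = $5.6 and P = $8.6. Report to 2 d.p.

-0.31

At P = 5.6, Q = 1874; at P = 8.6, Q = 1645.
ΔQ = -229, ΔP = 3.0. Midpoints: P̄ = 7.10, Q̄ = 1759.5.
ε = (ΔQ/ΔP)(P̄/Q̄) = (-229/3.0)(7.10/1759.5).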